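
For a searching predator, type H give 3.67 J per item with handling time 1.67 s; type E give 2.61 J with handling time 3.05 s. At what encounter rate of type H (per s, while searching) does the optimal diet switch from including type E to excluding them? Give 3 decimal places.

0.382 per s

At the threshold, the rate on type H alone equals the profitability of type E: λ·3.67/(1 + λ·1.67) = 2.61/3.05 = 0.8557.
Rearranging, λ(3.67 − 0.8557×1.67) = 0.8557, so λ = 0.8557/2.241 = 0.3819 per s.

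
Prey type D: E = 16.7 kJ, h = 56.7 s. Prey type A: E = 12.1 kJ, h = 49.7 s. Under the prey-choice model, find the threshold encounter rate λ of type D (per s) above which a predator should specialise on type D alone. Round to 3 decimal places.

0.084 per s

At the threshold, the rate on type D alone equals the profitability of type A: λ·16.7/(1 + λ·56.7) = 12.1/49.7 = 0.2435.
Rearranging, λ(16.7 − 0.2435×56.7) = 0.2435, so λ = 0.2435/2.896 = 0.08407 per s.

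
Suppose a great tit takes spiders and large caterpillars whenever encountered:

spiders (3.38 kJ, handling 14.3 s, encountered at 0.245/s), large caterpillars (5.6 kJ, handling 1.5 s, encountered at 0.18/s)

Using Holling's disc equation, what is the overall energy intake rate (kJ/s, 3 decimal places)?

0.385 kJ/s

R = (0.245×3.38 + 0.18×5.6) / (1 + 0.245×14.3 + 0.18×1.5) = 1.836/4.774 = 0.3846 kJ/s.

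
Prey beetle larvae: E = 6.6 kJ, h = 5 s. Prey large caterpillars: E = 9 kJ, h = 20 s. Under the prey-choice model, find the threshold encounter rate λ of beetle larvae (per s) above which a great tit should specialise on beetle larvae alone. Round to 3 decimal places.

Drop large caterpillars once their profitability E₂/h₂ falls below the rate achievable on beetle larvae alone: E₂/h₂ = λE₁/(1 + λh₁).
Solve for λ: λE₁h₂ = E₂(1 + λh₁) → λ(E₁h₂ − E₂h₁) = E₂ → λ = E₂/(E₁h₂ − E₂h₁).
λ = 9/(6.6×20 − 9×5) = 9/87 = 0.1034 per s.

0.103 per s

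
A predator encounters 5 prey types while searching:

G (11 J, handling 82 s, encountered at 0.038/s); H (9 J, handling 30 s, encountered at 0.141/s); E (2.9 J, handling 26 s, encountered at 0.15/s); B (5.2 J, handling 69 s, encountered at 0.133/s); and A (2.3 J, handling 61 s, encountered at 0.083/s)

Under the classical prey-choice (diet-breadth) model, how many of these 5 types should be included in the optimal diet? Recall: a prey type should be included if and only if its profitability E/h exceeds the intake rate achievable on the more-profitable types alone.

1

Profitabilities (E/h, J/s): H 0.3, G 0.134, E 0.112, B 0.0754, A 0.0377. Add prey in this order while the next type's profitability exceeds the intake rate on those already taken.
Rate on top 1: 0.2426. G: 0.134 < 0.2426 → exclude; stop.
Optimal diet: H — 1 of 5 types.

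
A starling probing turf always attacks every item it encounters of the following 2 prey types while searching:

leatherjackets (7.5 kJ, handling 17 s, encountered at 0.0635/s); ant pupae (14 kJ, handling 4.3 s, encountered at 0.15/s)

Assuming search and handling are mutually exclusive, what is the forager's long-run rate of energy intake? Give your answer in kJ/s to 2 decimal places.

Energy encountered per unit search time: 0.0635×7.5 + 0.15×14 = 2.576 kJ/s.
Handling time per unit search time: 0.0635×17 + 0.15×4.3 = 1.724.
Rate = 2.576/(1 + 1.724) = 0.9456 kJ/s.

0.95 kJ/s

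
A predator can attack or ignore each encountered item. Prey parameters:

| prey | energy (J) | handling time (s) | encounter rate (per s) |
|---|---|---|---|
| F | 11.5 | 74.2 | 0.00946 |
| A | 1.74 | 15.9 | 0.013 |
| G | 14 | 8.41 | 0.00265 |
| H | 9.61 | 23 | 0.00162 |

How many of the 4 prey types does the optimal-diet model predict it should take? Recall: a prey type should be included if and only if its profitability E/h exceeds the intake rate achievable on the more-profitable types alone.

4

Profitabilities (E/h, J/s): G 1.66, H 0.418, F 0.155, A 0.109. Add prey in this order while the next type's profitability exceeds the intake rate on those already taken.
Rate on top 1: 0.03629. H: 0.418 > 0.03629 → include.
Rate on top 2: 0.04971. F: 0.155 > 0.04971 → include.
Rate on top 3: 0.09166. A: 0.109 > 0.09166 → include.
Optimal diet: G, H, F, A — 4 of 4 types.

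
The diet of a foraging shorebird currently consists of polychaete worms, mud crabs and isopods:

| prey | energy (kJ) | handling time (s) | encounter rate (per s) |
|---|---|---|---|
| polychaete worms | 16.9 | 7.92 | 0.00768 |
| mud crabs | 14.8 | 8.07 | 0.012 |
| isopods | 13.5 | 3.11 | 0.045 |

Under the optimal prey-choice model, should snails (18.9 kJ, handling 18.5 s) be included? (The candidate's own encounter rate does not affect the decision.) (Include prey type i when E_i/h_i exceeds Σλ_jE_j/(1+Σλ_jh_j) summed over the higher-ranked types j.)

Yes

On polychaete worms, mud crabs and isopods alone, R = ΣλE/(1+Σλh) = 0.9149/1.298 = 0.7051 kJ/s.
Profitability of snails: 18.9/18.5 = 1.022 kJ/s.
Since 1.022 > R, including snails increases the long-run rate.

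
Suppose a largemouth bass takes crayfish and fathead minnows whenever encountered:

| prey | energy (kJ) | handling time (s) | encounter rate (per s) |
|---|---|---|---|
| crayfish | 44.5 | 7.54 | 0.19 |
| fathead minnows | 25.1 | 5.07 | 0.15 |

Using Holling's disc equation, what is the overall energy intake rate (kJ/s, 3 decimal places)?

Energy encountered per unit search time: 0.19×44.5 + 0.15×25.1 = 12.22 kJ/s.
Handling time per unit search time: 0.19×7.54 + 0.15×5.07 = 2.193.
Rate = 12.22/(1 + 2.193) = 3.827 kJ/s.

3.827 kJ/s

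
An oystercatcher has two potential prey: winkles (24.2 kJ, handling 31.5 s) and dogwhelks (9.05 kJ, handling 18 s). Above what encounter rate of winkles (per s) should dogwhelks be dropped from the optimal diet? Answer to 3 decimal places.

0.060 per s

The zero-one rule: include dogwhelks iff E₂/h₂ > λE₁/(1+λh₁). Equality gives the switch point.
λE₁h₂ = E₂ + λE₂h₁ ⇒ λ = E₂/(E₁h₂ − E₂h₁) = 9.05/(435.6 − 285.1) = 0.06012 per s.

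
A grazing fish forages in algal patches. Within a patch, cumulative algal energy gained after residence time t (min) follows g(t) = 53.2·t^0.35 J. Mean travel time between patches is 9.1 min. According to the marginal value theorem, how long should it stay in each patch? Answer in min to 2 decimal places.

Optimal t* satisfies g'(t*) = g(t*)/(T + t*).
g'(t) = 0.35·53.2·t^-0.65. Setting 0.35·53.2·t^-0.65 = 53.2·t^0.35/(9.1+t) gives 0.35(9.1+t) = t, so 0.65·t = 0.35×9.1.
t* = 0.35×9.1/0.65 = 4.9 min.

4.90 min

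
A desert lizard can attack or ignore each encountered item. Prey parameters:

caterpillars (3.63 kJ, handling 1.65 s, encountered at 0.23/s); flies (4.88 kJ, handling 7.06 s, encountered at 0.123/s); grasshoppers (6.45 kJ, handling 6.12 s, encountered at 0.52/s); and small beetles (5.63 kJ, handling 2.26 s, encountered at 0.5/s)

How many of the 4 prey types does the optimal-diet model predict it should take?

2

Rank by E/h (kJ/s): small beetles 2.49, caterpillars 2.2, grasshoppers 1.05, flies 0.691. Include each in turn until the next type's E/h falls below the running intake rate.
Rate on top 1: 1.322. caterpillars: 2.2 > 1.322 → include.
Rate on top 2: 1.454. grasshoppers: 1.05 < 1.454 → exclude; stop.
Optimal diet: small beetles, caterpillars — 2 of 4 types.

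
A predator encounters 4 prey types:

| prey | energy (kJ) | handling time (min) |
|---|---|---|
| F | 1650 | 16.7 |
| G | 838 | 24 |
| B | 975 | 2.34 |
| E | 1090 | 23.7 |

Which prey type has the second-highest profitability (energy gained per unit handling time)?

In descending order of E/h:
B: 975/2.34 = 417 kJ/min
F: 1650/16.7 = 98.8 kJ/min
E: 1090/23.7 = 46 kJ/min
G: 838/24 = 34.9 kJ/min

F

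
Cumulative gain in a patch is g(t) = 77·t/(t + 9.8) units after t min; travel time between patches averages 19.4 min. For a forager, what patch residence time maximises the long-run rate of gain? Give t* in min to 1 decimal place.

Optimal t* satisfies g'(t*) = g(t*)/(T + t*).
g'(t) = 77·9.8/(t + 9.8)². Setting 77·9.8/(t+9.8)² = 77t/[(t+9.8)(19.4+t)] gives 9.8(19.4+t) = t(t+9.8), so t² = 9.8×19.4 = 190.1.
t* = √190.1 = 13.79 min.

13.8 min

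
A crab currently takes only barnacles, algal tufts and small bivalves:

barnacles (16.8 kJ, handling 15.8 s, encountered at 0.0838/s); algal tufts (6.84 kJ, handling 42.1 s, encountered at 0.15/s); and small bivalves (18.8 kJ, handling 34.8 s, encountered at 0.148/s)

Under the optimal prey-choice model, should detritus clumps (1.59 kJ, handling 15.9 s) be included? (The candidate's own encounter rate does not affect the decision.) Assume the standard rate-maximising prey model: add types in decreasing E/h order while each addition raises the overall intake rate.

On barnacles, algal tufts and small bivalves alone, R = ΣλE/(1+Σλh) = 5.216/13.79 = 0.3783 kJ/s.
detritus clumps: E/h = 1.59/15.9 = 0.1 kJ/s.
Since 0.1 < R, time spent handling detritus clumps is better spent searching.

No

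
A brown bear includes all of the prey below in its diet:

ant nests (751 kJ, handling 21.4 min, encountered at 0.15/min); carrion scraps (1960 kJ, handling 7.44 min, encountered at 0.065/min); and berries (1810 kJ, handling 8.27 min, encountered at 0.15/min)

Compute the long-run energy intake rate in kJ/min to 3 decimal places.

86.205 kJ/min

R = (0.15×751 + 0.065×1960 + 0.15×1810) / (1 + 0.15×21.4 + 0.065×7.44 + 0.15×8.27) = 511.6/5.934 = 86.21 kJ/min.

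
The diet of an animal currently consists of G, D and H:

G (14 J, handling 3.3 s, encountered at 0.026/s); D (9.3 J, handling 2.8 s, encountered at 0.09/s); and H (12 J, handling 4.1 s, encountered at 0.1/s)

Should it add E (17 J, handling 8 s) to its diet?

On G, D and H alone, R = ΣλE/(1+Σλh) = 2.401/1.748 = 1.374 J/s.
Profitability of E: 17/8 = 2.125 J/s.
Since 2.125 > R, including E increases the long-run rate.

Yes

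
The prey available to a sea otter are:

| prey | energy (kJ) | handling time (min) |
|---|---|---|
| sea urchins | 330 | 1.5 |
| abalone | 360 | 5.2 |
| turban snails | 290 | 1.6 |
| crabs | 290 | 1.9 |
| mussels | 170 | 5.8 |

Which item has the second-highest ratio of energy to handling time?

Profitability E/h (kJ/min): sea urchins = 330/1.5 = 220, abalone = 360/5.2 = 69.2, turban snails = 290/1.6 = 181, crabs = 290/1.9 = 153, mussels = 170/5.8 = 29.3.
Ranked: sea urchins > turban snails > crabs > abalone > mussels.

turban snails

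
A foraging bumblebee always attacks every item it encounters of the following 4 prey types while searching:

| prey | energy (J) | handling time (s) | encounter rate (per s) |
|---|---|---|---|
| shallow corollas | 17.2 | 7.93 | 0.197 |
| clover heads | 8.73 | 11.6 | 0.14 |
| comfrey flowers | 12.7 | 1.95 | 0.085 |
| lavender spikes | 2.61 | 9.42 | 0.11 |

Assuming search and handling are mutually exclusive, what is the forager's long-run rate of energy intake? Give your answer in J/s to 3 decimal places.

R = (0.197×17.2 + 0.14×8.73 + 0.085×12.7 + 0.11×2.61) / (1 + 0.197×7.93 + 0.14×11.6 + 0.085×1.95 + 0.11×9.42) = 5.977/5.388 = 1.109 J/s.

1.109 J/s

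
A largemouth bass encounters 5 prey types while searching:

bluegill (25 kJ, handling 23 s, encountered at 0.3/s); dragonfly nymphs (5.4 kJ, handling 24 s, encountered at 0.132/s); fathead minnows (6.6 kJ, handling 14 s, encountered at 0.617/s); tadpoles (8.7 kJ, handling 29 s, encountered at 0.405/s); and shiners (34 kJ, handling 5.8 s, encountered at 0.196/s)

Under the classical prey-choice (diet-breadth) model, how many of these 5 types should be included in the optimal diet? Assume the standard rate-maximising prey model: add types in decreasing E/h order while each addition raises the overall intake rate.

Profitabilities (E/h, kJ/s): shiners 5.86, bluegill 1.09, fathead minnows 0.471, tadpoles 0.3, dragonfly nymphs 0.225. Add prey in this order while the next type's profitability exceeds the intake rate on those already taken.
Rate on top 1: 3.119. bluegill: 1.09 < 3.119 → exclude; stop.
Optimal diet: shiners — 1 of 5 types.

1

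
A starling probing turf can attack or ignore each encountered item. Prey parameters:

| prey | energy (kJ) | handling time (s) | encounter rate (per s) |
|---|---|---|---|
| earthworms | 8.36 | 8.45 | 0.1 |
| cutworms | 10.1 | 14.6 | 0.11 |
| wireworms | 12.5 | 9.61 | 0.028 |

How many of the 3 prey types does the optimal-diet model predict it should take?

3

E/h in descending order: wireworms 1.3, earthworms 0.989, cutworms 0.692 kJ/s. The optimal diet is the largest prefix of this list for which every included type satisfies E_i/h_i > R on the types above it.
Rate on top 1: 0.2758. earthworms: 0.989 > 0.2758 → include.
Rate on top 2: 0.561. cutworms: 0.692 > 0.561 → include.
Optimal diet: wireworms, earthworms, cutworms — 3 of 3 types.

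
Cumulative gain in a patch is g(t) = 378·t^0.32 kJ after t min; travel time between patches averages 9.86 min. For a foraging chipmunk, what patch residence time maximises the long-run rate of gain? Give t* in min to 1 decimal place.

4.6 min

Optimal t* satisfies g'(t*) = g(t*)/(T + t*).
g'(t) = 0.32·378·t^-0.68. Setting 0.32·378·t^-0.68 = 378·t^0.32/(9.86+t) gives 0.32(9.86+t) = t, so 0.68·t = 0.32×9.86.
t* = 0.32×9.86/0.68 = 4.64 min.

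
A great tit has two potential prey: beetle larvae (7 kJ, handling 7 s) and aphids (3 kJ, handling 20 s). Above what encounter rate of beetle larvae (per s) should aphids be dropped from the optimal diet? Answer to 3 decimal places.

Drop aphids once their profitability E₂/h₂ falls below the rate achievable on beetle larvae alone: E₂/h₂ = λE₁/(1 + λh₁).
Solve for λ: λE₁h₂ = E₂(1 + λh₁) → λ(E₁h₂ − E₂h₁) = E₂ → λ = E₂/(E₁h₂ − E₂h₁).
λ = 3/(7×20 − 3×7) = 3/119 = 0.02521 per s.

0.025 per s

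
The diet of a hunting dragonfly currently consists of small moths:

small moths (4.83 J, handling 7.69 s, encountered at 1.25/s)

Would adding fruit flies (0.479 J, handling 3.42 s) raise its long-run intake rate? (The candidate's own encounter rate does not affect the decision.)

Intake rate on the current diet: R = (1.25×4.83) / (1 + 1.25×7.69) = 6.037/10.61 = 0.5689 J/s.
Profitability of fruit flies: 0.479/3.42 = 0.1401 J/s.
0.1401 < 0.5689, so adding fruit flies would lower the average — exclude it.

No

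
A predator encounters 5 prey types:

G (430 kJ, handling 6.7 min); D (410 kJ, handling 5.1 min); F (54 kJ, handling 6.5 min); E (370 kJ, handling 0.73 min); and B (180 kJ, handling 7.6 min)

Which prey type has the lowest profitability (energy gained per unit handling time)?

In descending order of E/h:
E: 370/0.73 = 507 kJ/min
D: 410/5.1 = 80.4 kJ/min
G: 430/6.7 = 64.2 kJ/min
B: 180/7.6 = 23.7 kJ/min
F: 54/6.5 = 8.31 kJ/min

F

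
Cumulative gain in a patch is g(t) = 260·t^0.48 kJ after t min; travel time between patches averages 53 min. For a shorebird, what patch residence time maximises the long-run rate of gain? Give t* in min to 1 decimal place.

Maximise g(t)/(T+t): set derivative to zero → g'(t)(T+t) = g(t).
g'(t) = 0.48·260·t^-0.52. Setting 0.48·260·t^-0.52 = 260·t^0.48/(53+t) gives 0.48(53+t) = t, so 0.52·t = 0.48×53.
t* = 0.48×53/0.52 = 48.92 min.

48.9 min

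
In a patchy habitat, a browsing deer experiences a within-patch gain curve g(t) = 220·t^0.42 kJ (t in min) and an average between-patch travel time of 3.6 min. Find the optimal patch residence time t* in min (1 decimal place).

2.6 min

Maximise g(t)/(T+t): set derivative to zero → g'(t)(T+t) = g(t).
g'(t) = 0.42·220·t^-0.58. Setting 0.42·220·t^-0.58 = 220·t^0.42/(3.6+t) gives 0.42(3.6+t) = t, so 0.58·t = 0.42×3.6.
t* = 0.42×3.6/0.58 = 2.607 min.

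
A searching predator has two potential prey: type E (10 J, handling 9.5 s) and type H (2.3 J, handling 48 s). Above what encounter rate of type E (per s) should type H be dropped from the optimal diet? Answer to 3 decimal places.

At the threshold, the rate on type E alone equals the profitability of type H: λ·10/(1 + λ·9.5) = 2.3/48 = 0.04792.
Rearranging, λ(10 − 0.04792×9.5) = 0.04792, so λ = 0.04792/9.545 = 0.00502 per s.

0.005 per s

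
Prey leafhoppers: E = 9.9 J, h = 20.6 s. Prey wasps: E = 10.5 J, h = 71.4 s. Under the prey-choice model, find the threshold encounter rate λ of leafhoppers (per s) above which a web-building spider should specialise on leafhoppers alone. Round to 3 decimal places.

The zero-one rule: include wasps iff E₂/h₂ > λE₁/(1+λh₁). Equality gives the switch point.
λE₁h₂ = E₂ + λE₂h₁ ⇒ λ = E₂/(E₁h₂ − E₂h₁) = 10.5/(706.9 − 216.3) = 0.0214 per s.

0.021 per s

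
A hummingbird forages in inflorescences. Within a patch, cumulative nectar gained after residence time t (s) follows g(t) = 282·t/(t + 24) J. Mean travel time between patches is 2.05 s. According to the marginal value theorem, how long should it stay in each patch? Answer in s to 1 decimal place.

7.0 s

By the marginal value theorem, leave when the instantaneous gain rate g'(t) equals the habitat-wide average g(t)/(T + t).
g'(t) = 282·24/(t + 24)². Setting 282·24/(t+24)² = 282t/[(t+24)(2.05+t)] gives 24(2.05+t) = t(t+24), so t² = 24×2.05 = 49.2.
t* = √49.2 = 7.014 s.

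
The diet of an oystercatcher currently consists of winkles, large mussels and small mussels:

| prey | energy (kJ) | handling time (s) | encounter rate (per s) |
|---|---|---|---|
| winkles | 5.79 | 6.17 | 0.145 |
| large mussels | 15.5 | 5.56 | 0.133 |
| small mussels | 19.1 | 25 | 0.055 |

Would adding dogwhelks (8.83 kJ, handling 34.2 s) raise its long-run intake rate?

Intake rate on the current diet: R = (0.145×5.79 + 0.133×15.5 + 0.055×19.1) / (1 + 0.145×6.17 + 0.133×5.56 + 0.055×25) = 3.952/4.009 = 0.9856 kJ/s.
Profitability of dogwhelks: 8.83/34.2 = 0.2582 kJ/s.
0.2582 < 0.9856, so adding dogwhelks would lower the average — exclude it.

No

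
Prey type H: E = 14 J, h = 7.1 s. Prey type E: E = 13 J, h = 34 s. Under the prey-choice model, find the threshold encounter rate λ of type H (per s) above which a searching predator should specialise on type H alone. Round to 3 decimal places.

0.034 per s

At the threshold, the rate on type H alone equals the profitability of type E: λ·14/(1 + λ·7.1) = 13/34 = 0.3824.
Rearranging, λ(14 − 0.3824×7.1) = 0.3824, so λ = 0.3824/11.29 = 0.03388 per s.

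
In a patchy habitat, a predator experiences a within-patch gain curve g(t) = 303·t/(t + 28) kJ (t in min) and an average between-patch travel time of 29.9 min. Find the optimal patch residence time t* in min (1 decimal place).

28.9 min

Maximise g(t)/(T+t): set derivative to zero → g'(t)(T+t) = g(t).
g'(t) = 303·28/(t + 28)². Setting 303·28/(t+28)² = 303t/[(t+28)(29.9+t)] gives 28(29.9+t) = t(t+28), so t² = 28×29.9 = 837.2.
t* = √837.2 = 28.93 min.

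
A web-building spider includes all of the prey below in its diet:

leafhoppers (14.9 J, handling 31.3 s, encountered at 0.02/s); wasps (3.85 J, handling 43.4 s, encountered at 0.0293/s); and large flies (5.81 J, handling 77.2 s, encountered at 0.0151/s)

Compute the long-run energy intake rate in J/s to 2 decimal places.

0.12 J/s

R = Σλ_iE_i / (1 + Σλ_ih_i)
Numerator: 0.02×14.9 + 0.0293×3.85 + 0.0151×5.81 = 0.4985
Denominator: 1 + 0.02×31.3 + 0.0293×43.4 + 0.0151×77.2 = 4.063
R = 0.4985/4.063 = 0.1227 J/s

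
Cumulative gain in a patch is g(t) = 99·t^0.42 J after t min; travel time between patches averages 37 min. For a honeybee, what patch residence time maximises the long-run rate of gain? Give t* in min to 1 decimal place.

Maximise g(t)/(T+t): set derivative to zero → g'(t)(T+t) = g(t).
g'(t) = 0.42·99·t^-0.58. Setting 0.42·99·t^-0.58 = 99·t^0.42/(37+t) gives 0.42(37+t) = t, so 0.58·t = 0.42×37.
t* = 0.42×37/0.58 = 26.79 min.

26.8 min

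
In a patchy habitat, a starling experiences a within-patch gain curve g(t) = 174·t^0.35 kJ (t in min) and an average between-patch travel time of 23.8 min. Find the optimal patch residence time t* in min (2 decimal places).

12.82 min

Optimal t* satisfies g'(t*) = g(t*)/(T + t*).
g'(t) = 0.35·174·t^-0.65. Setting 0.35·174·t^-0.65 = 174·t^0.35/(23.8+t) gives 0.35(23.8+t) = t, so 0.65·t = 0.35×23.8.
t* = 0.35×23.8/0.65 = 12.82 min.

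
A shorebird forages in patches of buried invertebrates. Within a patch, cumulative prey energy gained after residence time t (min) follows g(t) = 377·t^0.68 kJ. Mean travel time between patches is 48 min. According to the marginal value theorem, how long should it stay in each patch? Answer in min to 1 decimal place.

102.0 min

By the marginal value theorem, leave when the instantaneous gain rate g'(t) equals the habitat-wide average g(t)/(T + t).
g'(t) = 0.68·377·t^-0.32. Setting 0.68·377·t^-0.32 = 377·t^0.68/(48+t) gives 0.68(48+t) = t, so 0.32·t = 0.68×48.
t* = 0.68×48/0.32 = 102 min.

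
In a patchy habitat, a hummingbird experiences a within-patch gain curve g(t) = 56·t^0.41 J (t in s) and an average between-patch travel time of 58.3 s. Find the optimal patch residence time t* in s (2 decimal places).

40.51 s

Optimal t* satisfies g'(t*) = g(t*)/(T + t*).
g'(t) = 0.41·56·t^-0.59. Setting 0.41·56·t^-0.59 = 56·t^0.41/(58.3+t) gives 0.41(58.3+t) = t, so 0.59·t = 0.41×58.3.
t* = 0.41×58.3/0.59 = 40.51 s.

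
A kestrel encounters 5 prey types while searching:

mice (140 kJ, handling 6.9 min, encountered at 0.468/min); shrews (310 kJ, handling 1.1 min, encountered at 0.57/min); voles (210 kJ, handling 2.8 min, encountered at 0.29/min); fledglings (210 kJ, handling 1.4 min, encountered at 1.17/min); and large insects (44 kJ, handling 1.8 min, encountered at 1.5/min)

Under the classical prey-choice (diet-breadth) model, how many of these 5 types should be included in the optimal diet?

2

Rank by E/h (kJ/min): shrews 282, fledglings 150, voles 75, large insects 24.4, mice 20.3. Include each in turn until the next type's E/h falls below the running intake rate.
Rate on top 1: 108.6. fledglings: 150 > 108.6 → include.
Rate on top 2: 129.4. voles: 75 < 129.4 → exclude; stop.
Optimal diet: shrews, fledglings — 2 of 5 types.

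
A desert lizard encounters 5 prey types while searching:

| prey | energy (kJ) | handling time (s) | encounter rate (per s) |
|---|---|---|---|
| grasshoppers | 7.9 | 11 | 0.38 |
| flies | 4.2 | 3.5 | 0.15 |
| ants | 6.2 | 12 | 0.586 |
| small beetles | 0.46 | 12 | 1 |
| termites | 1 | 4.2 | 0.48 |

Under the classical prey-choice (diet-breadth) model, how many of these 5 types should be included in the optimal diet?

2

Rank by E/h (kJ/s): flies 1.2, grasshoppers 0.718, ants 0.517, termites 0.238, small beetles 0.0383. Include each in turn until the next type's E/h falls below the running intake rate.
Rate on top 1: 0.4131. grasshoppers: 0.718 > 0.4131 → include.
Rate on top 2: 0.6366. ants: 0.517 < 0.6366 → exclude; stop.
Optimal diet: flies, grasshoppers — 2 of 5 types.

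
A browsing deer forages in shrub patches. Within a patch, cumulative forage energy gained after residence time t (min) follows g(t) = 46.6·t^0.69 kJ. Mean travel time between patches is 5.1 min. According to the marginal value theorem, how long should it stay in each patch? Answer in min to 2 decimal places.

Maximise g(t)/(T+t): set derivative to zero → g'(t)(T+t) = g(t).
g'(t) = 0.69·46.6·t^-0.31. Setting 0.69·46.6·t^-0.31 = 46.6·t^0.69/(5.1+t) gives 0.69(5.1+t) = t, so 0.31·t = 0.69×5.1.
t* = 0.69×5.1/0.31 = 11.35 min.

11.35 min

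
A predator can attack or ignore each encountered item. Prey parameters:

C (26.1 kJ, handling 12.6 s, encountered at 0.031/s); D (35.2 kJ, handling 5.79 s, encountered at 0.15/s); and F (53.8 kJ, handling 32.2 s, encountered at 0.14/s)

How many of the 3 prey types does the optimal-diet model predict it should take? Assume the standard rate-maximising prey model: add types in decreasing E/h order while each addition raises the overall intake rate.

1

Profitabilities (E/h, kJ/s): D 6.08, C 2.07, F 1.67. Add prey in this order while the next type's profitability exceeds the intake rate on those already taken.
Rate on top 1: 2.826. C: 2.07 < 2.826 → exclude; stop.
Optimal diet: D — 1 of 3 types.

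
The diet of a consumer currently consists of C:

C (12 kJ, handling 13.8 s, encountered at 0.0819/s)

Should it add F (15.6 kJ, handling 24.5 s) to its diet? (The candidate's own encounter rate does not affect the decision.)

Intake rate on the current diet: R = (0.0819×12) / (1 + 0.0819×13.8) = 0.9828/2.13 = 0.4614 kJ/s.
Profitability of F: 15.6/24.5 = 0.6367 kJ/s.
0.6367 > 0.4614, so adding F raises the average — include it.

Yes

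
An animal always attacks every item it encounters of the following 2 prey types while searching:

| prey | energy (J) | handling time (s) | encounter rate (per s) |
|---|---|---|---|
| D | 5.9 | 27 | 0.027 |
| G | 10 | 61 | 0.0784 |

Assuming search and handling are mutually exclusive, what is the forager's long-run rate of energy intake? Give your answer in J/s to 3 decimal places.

R = (0.027×5.9 + 0.0784×10) / (1 + 0.027×27 + 0.0784×61) = 0.9433/6.511 = 0.1449 J/s.

0.145 J/s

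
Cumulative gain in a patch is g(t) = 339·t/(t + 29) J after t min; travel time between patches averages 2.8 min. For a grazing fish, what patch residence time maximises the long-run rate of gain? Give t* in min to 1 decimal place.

Maximise g(t)/(T+t): set derivative to zero → g'(t)(T+t) = g(t).
g'(t) = 339·29/(t + 29)². Setting 339·29/(t+29)² = 339t/[(t+29)(2.8+t)] gives 29(2.8+t) = t(t+29), so t² = 29×2.8 = 81.2.
t* = √81.2 = 9.011 min.

9.0 min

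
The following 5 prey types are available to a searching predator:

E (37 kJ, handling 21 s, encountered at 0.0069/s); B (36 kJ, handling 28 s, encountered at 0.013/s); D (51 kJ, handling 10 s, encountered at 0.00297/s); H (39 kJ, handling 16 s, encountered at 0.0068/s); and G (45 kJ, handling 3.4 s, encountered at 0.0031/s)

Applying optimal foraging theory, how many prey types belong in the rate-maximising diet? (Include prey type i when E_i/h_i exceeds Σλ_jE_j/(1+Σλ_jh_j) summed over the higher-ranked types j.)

Rank by E/h (kJ/s): G 13.2, D 5.1, H 2.44, E 1.76, B 1.29. Include each in turn until the next type's E/h falls below the running intake rate.
Rate on top 1: 0.138. D: 5.1 > 0.138 → include.
Rate on top 2: 0.2797. H: 2.44 > 0.2797 → include.
Rate on top 3: 0.484. E: 1.76 > 0.484 → include.
Rate on top 4: 0.6271. B: 1.29 > 0.6271 → include.
Optimal diet: G, D, H, E, B — 5 of 5 types.

5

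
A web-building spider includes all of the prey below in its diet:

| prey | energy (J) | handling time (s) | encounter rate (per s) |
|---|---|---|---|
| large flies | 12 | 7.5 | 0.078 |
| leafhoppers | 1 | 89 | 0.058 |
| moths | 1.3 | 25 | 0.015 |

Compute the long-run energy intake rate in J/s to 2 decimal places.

R = Σλ_iE_i / (1 + Σλ_ih_i)
Numerator: 0.078×12 + 0.058×1 + 0.015×1.3 = 1.013
Denominator: 1 + 0.078×7.5 + 0.058×89 + 0.015×25 = 7.122
R = 1.013/7.122 = 0.1423 J/s

0.14 J/s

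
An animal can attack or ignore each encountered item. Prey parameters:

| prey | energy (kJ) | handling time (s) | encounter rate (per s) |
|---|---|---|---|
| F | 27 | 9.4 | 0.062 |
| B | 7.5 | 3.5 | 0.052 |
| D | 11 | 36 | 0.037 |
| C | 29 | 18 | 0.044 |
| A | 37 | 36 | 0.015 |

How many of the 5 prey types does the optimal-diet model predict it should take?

E/h in descending order: F 2.87, B 2.14, C 1.61, A 1.03, D 0.306 kJ/s. The optimal diet is the largest prefix of this list for which every included type satisfies E_i/h_i > R on the types above it.
Rate on top 1: 1.058. B: 2.14 > 1.058 → include.
Rate on top 2: 1.17. C: 1.61 > 1.17 → include.
Rate on top 3: 1.306. A: 1.03 < 1.306 → exclude; stop.
Optimal diet: F, B, C — 3 of 5 types.

3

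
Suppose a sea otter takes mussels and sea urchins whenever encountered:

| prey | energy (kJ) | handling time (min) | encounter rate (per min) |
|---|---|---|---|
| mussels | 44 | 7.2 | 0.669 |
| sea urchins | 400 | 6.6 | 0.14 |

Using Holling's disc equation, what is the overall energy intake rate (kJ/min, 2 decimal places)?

12.67 kJ/min

R = (0.669×44 + 0.14×400) / (1 + 0.669×7.2 + 0.14×6.6) = 85.44/6.741 = 12.67 kJ/min.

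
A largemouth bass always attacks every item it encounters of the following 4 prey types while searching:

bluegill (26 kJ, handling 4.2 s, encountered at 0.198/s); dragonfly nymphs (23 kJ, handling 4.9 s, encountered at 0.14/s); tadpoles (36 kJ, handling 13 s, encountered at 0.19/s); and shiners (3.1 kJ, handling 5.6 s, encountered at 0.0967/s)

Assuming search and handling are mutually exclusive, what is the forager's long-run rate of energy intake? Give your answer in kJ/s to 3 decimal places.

R = Σλ_iE_i / (1 + Σλ_ih_i)
Numerator: 0.198×26 + 0.14×23 + 0.19×36 + 0.0967×3.1 = 15.51
Denominator: 1 + 0.198×4.2 + 0.14×4.9 + 0.19×13 + 0.0967×5.6 = 5.529
R = 15.51/5.529 = 2.805 kJ/s

2.805 kJ/s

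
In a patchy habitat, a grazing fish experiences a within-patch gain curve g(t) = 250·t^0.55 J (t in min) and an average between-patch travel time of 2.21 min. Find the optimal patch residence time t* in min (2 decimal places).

2.70 min

Optimal t* satisfies g'(t*) = g(t*)/(T + t*).
g'(t) = 0.55·250·t^-0.45. Setting 0.55·250·t^-0.45 = 250·t^0.55/(2.21+t) gives 0.55(2.21+t) = t, so 0.45·t = 0.55×2.21.
t* = 0.55×2.21/0.45 = 2.701 min.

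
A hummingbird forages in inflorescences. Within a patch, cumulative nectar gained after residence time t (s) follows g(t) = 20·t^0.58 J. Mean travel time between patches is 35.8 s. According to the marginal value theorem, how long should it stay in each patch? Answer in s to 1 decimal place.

49.4 s

By the marginal value theorem, leave when the instantaneous gain rate g'(t) equals the habitat-wide average g(t)/(T + t).
g'(t) = 0.58·20·t^-0.42. Setting 0.58·20·t^-0.42 = 20·t^0.58/(35.8+t) gives 0.58(35.8+t) = t, so 0.42·t = 0.58×35.8.
t* = 0.58×35.8/0.42 = 49.44 s.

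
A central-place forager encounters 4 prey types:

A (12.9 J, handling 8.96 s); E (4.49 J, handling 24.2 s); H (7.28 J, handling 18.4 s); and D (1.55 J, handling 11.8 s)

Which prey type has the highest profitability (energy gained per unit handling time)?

A

Profitability E/h (J/s): A = 12.9/8.96 = 1.44, E = 4.49/24.2 = 0.186, H = 7.28/18.4 = 0.396, D = 1.55/11.8 = 0.131.
Ranked: A > H > E > D.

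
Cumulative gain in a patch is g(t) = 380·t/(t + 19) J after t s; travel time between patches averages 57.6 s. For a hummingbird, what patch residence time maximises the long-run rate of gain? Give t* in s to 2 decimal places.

Maximise g(t)/(T+t): set derivative to zero → g'(t)(T+t) = g(t).
g'(t) = 380·19/(t + 19)². Setting 380·19/(t+19)² = 380t/[(t+19)(57.6+t)] gives 19(57.6+t) = t(t+19), so t² = 19×57.6 = 1094.
t* = √1094 = 33.08 s.

33.08 s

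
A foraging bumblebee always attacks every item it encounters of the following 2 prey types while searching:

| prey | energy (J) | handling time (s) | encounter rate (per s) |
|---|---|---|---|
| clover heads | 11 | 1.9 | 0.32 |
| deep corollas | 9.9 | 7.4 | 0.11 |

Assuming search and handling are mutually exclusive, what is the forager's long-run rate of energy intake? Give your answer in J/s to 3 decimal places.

1.903 J/s

R = Σλ_iE_i / (1 + Σλ_ih_i)
Numerator: 0.32×11 + 0.11×9.9 = 4.609
Denominator: 1 + 0.32×1.9 + 0.11×7.4 = 2.422
R = 4.609/2.422 = 1.903 J/s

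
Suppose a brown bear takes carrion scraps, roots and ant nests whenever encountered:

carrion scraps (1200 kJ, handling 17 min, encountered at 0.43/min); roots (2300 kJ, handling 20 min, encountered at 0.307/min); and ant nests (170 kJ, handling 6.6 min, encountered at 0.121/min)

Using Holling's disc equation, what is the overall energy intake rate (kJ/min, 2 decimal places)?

81.49 kJ/min

Energy encountered per unit search time: 0.43×1200 + 0.307×2300 + 0.121×170 = 1243 kJ/min.
Handling time per unit search time: 0.43×17 + 0.307×20 + 0.121×6.6 = 14.25.
Rate = 1243/(1 + 14.25) = 81.49 kJ/min.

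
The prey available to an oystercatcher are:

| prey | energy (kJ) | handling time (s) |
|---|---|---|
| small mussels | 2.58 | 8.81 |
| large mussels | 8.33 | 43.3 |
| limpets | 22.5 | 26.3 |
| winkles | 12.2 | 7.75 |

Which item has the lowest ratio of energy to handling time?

Profitability E/h (kJ/s): small mussels = 2.58/8.81 = 0.293, large mussels = 8.33/43.3 = 0.192, limpets = 22.5/26.3 = 0.856, winkles = 12.2/7.75 = 1.57.
Ranked: winkles > limpets > small mussels > large mussels.

large mussels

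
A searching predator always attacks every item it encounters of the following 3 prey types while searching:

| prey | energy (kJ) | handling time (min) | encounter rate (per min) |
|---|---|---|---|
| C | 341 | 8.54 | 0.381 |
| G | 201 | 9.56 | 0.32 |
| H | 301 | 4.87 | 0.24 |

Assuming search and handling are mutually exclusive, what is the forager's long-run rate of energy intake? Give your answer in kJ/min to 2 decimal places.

31.42 kJ/min

R = (0.381×341 + 0.32×201 + 0.24×301) / (1 + 0.381×8.54 + 0.32×9.56 + 0.24×4.87) = 266.5/8.482 = 31.42 kJ/min.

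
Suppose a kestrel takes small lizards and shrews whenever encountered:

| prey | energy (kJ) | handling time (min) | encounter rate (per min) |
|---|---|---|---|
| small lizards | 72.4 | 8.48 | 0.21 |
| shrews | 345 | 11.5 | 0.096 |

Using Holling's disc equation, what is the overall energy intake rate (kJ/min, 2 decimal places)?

12.44 kJ/min

R = (0.21×72.4 + 0.096×345) / (1 + 0.21×8.48 + 0.096×11.5) = 48.32/3.885 = 12.44 kJ/min.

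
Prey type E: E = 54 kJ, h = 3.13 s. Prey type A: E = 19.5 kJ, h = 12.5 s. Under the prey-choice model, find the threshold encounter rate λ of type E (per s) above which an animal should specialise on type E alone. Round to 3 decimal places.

0.032 per s

At the threshold, the rate on type E alone equals the profitability of type A: λ·54/(1 + λ·3.13) = 19.5/12.5 = 1.56.
Rearranging, λ(54 − 1.56×3.13) = 1.56, so λ = 1.56/49.12 = 0.03176 per s.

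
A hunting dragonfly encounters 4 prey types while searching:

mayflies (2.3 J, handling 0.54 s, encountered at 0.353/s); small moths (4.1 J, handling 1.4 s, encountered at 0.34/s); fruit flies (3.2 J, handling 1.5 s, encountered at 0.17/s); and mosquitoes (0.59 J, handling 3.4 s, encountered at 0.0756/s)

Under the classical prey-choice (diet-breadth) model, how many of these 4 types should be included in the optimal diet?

Rank by E/h (J/s): mayflies 4.26, small moths 2.93, fruit flies 2.13, mosquitoes 0.174. Include each in turn until the next type's E/h falls below the running intake rate.
Rate on top 1: 0.6819. small moths: 2.93 > 0.6819 → include.
Rate on top 2: 1.324. fruit flies: 2.13 > 1.324 → include.
Rate on top 3: 1.431. mosquitoes: 0.174 < 1.431 → exclude; stop.
Optimal diet: mayflies, small moths, fruit flies — 3 of 4 types.

3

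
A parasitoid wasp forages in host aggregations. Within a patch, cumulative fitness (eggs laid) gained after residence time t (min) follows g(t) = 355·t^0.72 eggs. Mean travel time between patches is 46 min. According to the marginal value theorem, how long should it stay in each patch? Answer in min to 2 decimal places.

118.29 min

Maximise g(t)/(T+t): set derivative to zero → g'(t)(T+t) = g(t).
g'(t) = 0.72·355·t^-0.28. Setting 0.72·355·t^-0.28 = 355·t^0.72/(46+t) gives 0.72(46+t) = t, so 0.28·t = 0.72×46.
t* = 0.72×46/0.28 = 118.3 min.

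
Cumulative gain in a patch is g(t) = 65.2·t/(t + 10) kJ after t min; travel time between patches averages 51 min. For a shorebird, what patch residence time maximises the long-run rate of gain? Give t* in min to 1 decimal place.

22.6 min

Maximise g(t)/(T+t): set derivative to zero → g'(t)(T+t) = g(t).
g'(t) = 65.2·10/(t + 10)². Setting 65.2·10/(t+10)² = 65.2t/[(t+10)(51+t)] gives 10(51+t) = t(t+10), so t² = 10×51 = 510.
t* = √510 = 22.58 min.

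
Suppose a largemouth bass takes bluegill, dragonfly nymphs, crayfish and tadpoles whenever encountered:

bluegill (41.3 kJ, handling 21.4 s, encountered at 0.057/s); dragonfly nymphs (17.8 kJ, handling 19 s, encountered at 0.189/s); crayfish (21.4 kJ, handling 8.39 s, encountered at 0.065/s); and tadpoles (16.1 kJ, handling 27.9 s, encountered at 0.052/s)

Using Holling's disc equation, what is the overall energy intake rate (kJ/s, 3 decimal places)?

R = (0.057×41.3 + 0.189×17.8 + 0.065×21.4 + 0.052×16.1) / (1 + 0.057×21.4 + 0.189×19 + 0.065×8.39 + 0.052×27.9) = 7.947/7.807 = 1.018 kJ/s.

1.018 kJ/s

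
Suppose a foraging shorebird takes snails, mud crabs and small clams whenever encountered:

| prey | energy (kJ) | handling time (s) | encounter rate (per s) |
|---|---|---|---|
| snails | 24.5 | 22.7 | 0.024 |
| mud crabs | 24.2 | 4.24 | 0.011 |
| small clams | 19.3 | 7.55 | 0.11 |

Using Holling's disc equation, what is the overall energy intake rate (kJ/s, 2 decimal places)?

1.23 kJ/s

Energy encountered per unit search time: 0.024×24.5 + 0.011×24.2 + 0.11×19.3 = 2.977 kJ/s.
Handling time per unit search time: 0.024×22.7 + 0.011×4.24 + 0.11×7.55 = 1.422.
Rate = 2.977/(1 + 1.422) = 1.229 kJ/s.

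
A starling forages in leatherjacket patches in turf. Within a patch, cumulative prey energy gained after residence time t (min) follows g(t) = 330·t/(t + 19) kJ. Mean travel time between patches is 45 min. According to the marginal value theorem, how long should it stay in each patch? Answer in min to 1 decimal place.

By the marginal value theorem, leave when the instantaneous gain rate g'(t) equals the habitat-wide average g(t)/(T + t).
g'(t) = 330·19/(t + 19)². Setting 330·19/(t+19)² = 330t/[(t+19)(45+t)] gives 19(45+t) = t(t+19), so t² = 19×45 = 855.
t* = √855 = 29.24 min.

29.2 min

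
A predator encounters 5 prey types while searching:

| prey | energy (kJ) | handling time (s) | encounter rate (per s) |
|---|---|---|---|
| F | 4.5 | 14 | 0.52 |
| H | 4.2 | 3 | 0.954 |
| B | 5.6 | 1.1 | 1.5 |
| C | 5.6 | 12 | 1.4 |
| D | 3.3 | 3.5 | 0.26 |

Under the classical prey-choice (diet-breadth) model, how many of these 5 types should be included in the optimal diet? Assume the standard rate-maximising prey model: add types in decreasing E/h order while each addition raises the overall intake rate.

Rank by E/h (kJ/s): B 5.09, H 1.4, D 0.943, C 0.467, F 0.321. Include each in turn until the next type's E/h falls below the running intake rate.
Rate on top 1: 3.17. H: 1.4 < 3.17 → exclude; stop.
Optimal diet: B — 1 of 5 types.

1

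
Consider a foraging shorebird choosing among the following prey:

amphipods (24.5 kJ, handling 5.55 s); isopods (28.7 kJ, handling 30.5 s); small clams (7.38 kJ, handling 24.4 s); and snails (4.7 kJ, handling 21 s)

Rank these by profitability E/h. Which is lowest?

snails

Profitability E/h (kJ/s): amphipods = 24.5/5.55 = 4.41, isopods = 28.7/30.5 = 0.941, small clams = 7.38/24.4 = 0.302, snails = 4.7/21 = 0.224.
Ranked: amphipods > isopods > small clams > snails.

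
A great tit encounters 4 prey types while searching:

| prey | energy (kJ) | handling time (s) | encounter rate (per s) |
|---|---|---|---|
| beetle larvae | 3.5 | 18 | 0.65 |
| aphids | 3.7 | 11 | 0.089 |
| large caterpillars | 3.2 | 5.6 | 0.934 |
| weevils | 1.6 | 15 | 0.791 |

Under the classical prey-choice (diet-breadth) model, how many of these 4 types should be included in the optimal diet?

E/h in descending order: large caterpillars 0.571, aphids 0.336, beetle larvae 0.194, weevils 0.107 kJ/s. The optimal diet is the largest prefix of this list for which every included type satisfies E_i/h_i > R on the types above it.
Rate on top 1: 0.4797. aphids: 0.336 < 0.4797 → exclude; stop.
Optimal diet: large caterpillars — 1 of 4 types.

1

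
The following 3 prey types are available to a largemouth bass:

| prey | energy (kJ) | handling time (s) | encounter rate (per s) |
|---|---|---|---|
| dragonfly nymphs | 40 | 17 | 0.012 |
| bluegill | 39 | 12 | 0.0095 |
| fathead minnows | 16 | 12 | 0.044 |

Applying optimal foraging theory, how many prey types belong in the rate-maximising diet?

3

Rank by E/h (kJ/s): bluegill 3.25, dragonfly nymphs 2.35, fathead minnows 1.33. Include each in turn until the next type's E/h falls below the running intake rate.
Rate on top 1: 0.3326. dragonfly nymphs: 2.35 > 0.3326 → include.
Rate on top 2: 0.6453. fathead minnows: 1.33 > 0.6453 → include.
Optimal diet: bluegill, dragonfly nymphs, fathead minnows — 3 of 3 types.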